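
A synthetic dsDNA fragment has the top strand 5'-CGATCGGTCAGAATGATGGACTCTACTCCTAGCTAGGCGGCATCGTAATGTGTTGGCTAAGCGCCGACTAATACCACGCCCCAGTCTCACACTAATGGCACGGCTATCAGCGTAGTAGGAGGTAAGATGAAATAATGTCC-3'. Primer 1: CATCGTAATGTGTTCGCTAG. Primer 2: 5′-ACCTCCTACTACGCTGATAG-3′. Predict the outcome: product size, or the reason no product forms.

Primer 1 (CATCGTAATGTGTTCGCTAG) does not match the top strand, and its reverse complement CTAGCGAACACATTACGATG does not match either.
With no annealing site for primer 1, no amplification occurs.

No product — primer 1 has no binding site in the template.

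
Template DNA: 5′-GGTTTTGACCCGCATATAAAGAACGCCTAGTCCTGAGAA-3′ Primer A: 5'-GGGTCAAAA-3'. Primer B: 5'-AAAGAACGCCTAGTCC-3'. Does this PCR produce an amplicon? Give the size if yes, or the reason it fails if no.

Primer A (GGGTCAAAA) has reverse complement TTTTGACCC, which matches the top strand at positions 3–11; primer A anneals to the top strand there with its 3' end pointing upstream toward position 3.
Primer B (AAAGAACGCCTAGTCC) matches the top strand directly at positions 18–33; it anneals to the bottom strand with its 3' end pointing downstream toward position 33.
The 3' ends diverge (primer A extends toward position 1, primer B toward position 39), so the primers never converge on a shared product.

No product — the primers' 3' ends point away from each other.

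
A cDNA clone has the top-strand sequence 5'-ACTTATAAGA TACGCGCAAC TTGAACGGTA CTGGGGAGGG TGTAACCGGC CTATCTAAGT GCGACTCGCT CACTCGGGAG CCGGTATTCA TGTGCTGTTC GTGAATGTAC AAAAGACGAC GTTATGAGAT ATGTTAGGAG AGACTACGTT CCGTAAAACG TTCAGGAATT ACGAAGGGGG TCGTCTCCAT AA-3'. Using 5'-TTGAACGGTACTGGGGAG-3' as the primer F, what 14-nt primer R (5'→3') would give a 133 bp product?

The forward primer binds at positions 21–38, so a 133 bp product ends at position 21 + 133 − 1 = 153.
The reverse primer anneals to the top strand over positions 140–153, i.e. to GAGACTACGTTCCG.
Its sequence written 5'→3' is the reverse complement: CGGAACGTAGTCTC.

5'-CGGAACGTAGTCTC-3'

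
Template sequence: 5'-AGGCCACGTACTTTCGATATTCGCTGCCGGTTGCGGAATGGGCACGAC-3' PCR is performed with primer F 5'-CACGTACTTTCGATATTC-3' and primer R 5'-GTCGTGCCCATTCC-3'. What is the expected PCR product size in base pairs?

44 bp

The forward primer matches the template at positions 5–22.
Reverse complement of the reverse primer: GGAATGGGCACGAC. This occurs on the top strand at positions 35–48.
The product runs from position 5 to position 48, so its length is 48 − 5 + 1 = 44 bp.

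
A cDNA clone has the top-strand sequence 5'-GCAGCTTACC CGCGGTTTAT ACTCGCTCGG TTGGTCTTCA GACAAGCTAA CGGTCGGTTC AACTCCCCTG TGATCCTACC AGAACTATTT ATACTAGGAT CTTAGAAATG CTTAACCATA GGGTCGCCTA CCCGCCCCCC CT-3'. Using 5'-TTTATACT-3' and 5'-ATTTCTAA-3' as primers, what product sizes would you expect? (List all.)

94 bp, 22 bp

The forward primer TTTATACT matches the top strand at positions 16–23, 88–95.
The reverse primer's reverse complement is TTAGAAAT, matching at positions 102–109.
Each forward site pairs with the reverse site to give a product ending at position 109: sizes 94, 22 bp.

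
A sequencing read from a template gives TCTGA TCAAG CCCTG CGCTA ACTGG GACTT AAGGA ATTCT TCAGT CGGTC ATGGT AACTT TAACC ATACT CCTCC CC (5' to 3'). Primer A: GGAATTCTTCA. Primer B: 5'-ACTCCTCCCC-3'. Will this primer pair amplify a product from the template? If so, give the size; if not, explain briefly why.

No product — both primers anneal to the same strand and extend in the same direction.

Primer A (GGAATTCTTCA) matches the top strand at positions 33–43 (3' end points downstream).
Primer B (ACTCCTCCCC) also matches the top strand directly, at positions 68–77 — its reverse complement GGGGAGGAGT is not present.
Both primers anneal to the bottom strand with 3' ends pointing the same way, so neither can prime synthesis back toward the other.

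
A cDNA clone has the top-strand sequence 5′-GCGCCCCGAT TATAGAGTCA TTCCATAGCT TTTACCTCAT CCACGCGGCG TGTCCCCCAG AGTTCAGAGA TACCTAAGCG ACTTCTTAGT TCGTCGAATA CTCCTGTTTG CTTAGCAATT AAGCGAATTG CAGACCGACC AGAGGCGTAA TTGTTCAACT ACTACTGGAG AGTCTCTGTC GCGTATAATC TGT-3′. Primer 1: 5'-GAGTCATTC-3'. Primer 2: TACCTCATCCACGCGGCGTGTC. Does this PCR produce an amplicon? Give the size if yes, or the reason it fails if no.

No product — both primers anneal to the same strand and extend in the same direction.

Primer 1 (GAGTCATTC) matches the top strand at positions 15–23 (3' end points downstream).
Primer 2 (TACCTCATCCACGCGGCGTGTC) also matches the top strand directly, at positions 33–54 — its reverse complement GACACGCCGCGTGGATGAGGTA is not present.
Both primers anneal to the bottom strand with 3' ends pointing the same way, so neither can prime synthesis back toward the other.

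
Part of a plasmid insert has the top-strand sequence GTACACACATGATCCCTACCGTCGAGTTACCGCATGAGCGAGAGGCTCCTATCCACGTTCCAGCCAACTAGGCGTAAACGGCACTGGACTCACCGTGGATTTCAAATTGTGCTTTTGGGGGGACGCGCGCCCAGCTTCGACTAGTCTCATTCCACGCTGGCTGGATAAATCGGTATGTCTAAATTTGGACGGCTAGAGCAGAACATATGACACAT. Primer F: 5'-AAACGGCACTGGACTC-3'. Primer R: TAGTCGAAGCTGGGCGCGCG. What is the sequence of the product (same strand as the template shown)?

5'-AAACGGCACTGGACTCACCGTGGATTTCAAATTGTGCTTTTGGGGGGACGCGCGCCCAGCTTCGACTA-3'

The forward primer matches the template at positions 76–91.
Reverse complement of the reverse primer: CGCGCGCCCAGCTTCGACTA. This occurs on the top strand at positions 124–143.
The product is the template from position 76 through 143 (68 bp).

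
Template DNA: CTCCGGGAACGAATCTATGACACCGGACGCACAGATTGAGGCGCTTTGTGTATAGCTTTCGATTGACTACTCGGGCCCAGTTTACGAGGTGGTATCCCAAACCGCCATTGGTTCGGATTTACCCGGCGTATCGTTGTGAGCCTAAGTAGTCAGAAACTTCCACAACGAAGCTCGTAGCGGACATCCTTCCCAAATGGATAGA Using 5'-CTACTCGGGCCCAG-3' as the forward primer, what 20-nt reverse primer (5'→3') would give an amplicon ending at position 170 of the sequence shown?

The forward primer binds at positions 67–80; the product's 3' end on the top strand is position 170.
The reverse primer anneals to the top strand over positions 151–170, i.e. to CAGAAACTTCCACAACGAAG.
Its sequence written 5'→3' is the reverse complement: CTTCGTTGTGGAAGTTTCTG.

5'-CTTCGTTGTGGAAGTTTCTG-3'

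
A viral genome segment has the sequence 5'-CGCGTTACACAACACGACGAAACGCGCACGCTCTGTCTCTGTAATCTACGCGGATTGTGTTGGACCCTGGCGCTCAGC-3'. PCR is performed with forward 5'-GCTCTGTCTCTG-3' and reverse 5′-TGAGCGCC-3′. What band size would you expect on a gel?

Forward primer GCTCTGTCTCTG is found on the top strand at positions 30–41.
Taking the reverse complement of TGAGCGCC gives GGCGCTCA, found at positions 69–76 on the template; the primer anneals here to the top strand with its 3' end pointing upstream.
The product runs from position 30 to position 76, so its length is 76 − 30 + 1 = 47 bp.

47 bp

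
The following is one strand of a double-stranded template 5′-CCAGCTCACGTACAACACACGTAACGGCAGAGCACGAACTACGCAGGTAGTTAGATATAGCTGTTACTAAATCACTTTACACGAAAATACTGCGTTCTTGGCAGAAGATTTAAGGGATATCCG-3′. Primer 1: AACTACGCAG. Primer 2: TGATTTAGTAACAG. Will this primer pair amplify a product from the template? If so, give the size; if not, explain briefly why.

Yes — a 38 bp product.

Primer 1 (AACTACGCAG) matches the top strand at positions 37–46; it acts as a forward primer.
Primer 2's reverse complement is CTGTTACTAAATCA, matching the top strand at positions 61–74; it acts as a reverse primer.
The 3' ends face each other across positions 37–74, giving a 38 bp product.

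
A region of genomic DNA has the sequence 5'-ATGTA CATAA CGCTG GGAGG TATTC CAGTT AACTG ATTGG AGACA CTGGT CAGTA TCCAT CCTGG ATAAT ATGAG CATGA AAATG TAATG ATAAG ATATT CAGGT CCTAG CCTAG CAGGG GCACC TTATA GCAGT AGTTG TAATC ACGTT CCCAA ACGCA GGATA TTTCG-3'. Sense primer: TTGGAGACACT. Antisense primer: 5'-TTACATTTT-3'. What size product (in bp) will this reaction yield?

Scanning the template, TTGGAGACACT occurs at positions 37–47; this primer anneals to the bottom strand there with its 3' end pointing downstream.
Taking the reverse complement of TTACATTTT gives AAAATGTAA, found at positions 80–88 on the template; the primer anneals here to the top strand with its 3' end pointing upstream.
The product runs from position 37 to position 88, so its length is 88 − 37 + 1 = 52 bp.

52 bp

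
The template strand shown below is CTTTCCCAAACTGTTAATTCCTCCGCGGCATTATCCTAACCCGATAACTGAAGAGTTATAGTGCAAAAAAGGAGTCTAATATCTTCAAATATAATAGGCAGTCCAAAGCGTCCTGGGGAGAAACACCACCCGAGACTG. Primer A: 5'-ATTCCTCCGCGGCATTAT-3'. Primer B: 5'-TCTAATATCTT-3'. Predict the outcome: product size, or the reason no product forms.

Primer A (ATTCCTCCGCGGCATTAT) matches the top strand at positions 17–34 (3' end points downstream).
Primer B (TCTAATATCTT) also matches the top strand directly, at positions 75–85 — its reverse complement AAGATATTAGA is not present.
Both primers anneal to the bottom strand with 3' ends pointing the same way, so neither can prime synthesis back toward the other.

No product — both primers anneal to the same strand and extend in the same direction.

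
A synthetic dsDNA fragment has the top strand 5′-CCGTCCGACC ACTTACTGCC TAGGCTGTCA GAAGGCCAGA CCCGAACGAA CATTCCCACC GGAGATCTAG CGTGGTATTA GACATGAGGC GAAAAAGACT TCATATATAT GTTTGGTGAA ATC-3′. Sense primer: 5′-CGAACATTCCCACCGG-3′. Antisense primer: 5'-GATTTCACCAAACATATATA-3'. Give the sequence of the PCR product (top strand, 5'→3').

The forward primer matches the template at positions 47–62.
The reverse primer's reverse complement is TATATATGTTTGGTGAAATC, which matches the template at positions 104–123.
The product is the template from position 47 through 123 (77 bp).

5'-CGAACATTCCCACCGGAGATCTAGCGTGGTATTAGACATGAGGCGAAAAAGACTTCATATATATGTTTGGTGAAATC-3'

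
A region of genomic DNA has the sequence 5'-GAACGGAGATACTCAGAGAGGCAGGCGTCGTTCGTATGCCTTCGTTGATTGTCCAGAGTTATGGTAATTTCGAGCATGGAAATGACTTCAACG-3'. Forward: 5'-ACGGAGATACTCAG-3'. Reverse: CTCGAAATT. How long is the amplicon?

72 bp

Scanning the template, ACGGAGATACTCAG occurs at positions 3–16; this primer anneals to the bottom strand there with its 3' end pointing downstream.
Reverse complement of the reverse primer: AATTTCGAG. This occurs on the top strand at positions 66–74.
The product runs from position 3 to position 74, so its length is 74 − 3 + 1 = 72 bp.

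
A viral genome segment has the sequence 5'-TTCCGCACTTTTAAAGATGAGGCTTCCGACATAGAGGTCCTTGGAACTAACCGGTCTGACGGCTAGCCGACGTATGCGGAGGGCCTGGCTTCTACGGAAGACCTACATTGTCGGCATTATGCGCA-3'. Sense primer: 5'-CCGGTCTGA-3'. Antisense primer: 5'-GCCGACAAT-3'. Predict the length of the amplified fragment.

The forward primer matches the template at positions 51–59.
The reverse primer's reverse complement is ATTGTCGGC, which matches the template at positions 107–115.
Product length = (reverse-primer end) − (forward-primer start) + 1 = 115 − 51 + 1 = 65 bp.

65 bp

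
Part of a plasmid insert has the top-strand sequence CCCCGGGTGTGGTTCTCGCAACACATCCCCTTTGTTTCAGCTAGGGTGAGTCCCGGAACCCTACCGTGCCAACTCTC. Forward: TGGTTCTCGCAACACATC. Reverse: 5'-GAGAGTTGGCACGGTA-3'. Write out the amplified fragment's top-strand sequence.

5'-TGGTTCTCGCAACACATCCCCTTTGTTTCAGCTAGGGTGAGTCCCGGAACCCTACCGTGCCAACTCTC-3'

Scanning the template, TGGTTCTCGCAACACATC occurs at positions 10–27; this primer anneals to the bottom strand there with its 3' end pointing downstream.
Taking the reverse complement of GAGAGTTGGCACGGTA gives TACCGTGCCAACTCTC, found at positions 62–77 on the template; the primer anneals here to the top strand with its 3' end pointing upstream.
The product is the template from position 10 through 77 (68 bp).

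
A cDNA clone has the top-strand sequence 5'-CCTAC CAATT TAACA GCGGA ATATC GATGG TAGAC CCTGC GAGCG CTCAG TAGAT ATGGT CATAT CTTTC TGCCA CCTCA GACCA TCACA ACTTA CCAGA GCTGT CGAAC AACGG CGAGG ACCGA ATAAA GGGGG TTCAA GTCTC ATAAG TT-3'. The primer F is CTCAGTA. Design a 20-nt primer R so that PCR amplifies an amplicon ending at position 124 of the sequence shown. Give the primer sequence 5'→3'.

5'-CGGTCCTCGCCGTTGTTCGA-3'

The forward primer binds at positions 46–52; the product's 3' end on the top strand is position 124.
The reverse primer anneals to the top strand over positions 105–124, i.e. to TCGAACAACGGCGAGGACCG.
Its sequence written 5'→3' is the reverse complement: CGGTCCTCGCCGTTGTTCGA.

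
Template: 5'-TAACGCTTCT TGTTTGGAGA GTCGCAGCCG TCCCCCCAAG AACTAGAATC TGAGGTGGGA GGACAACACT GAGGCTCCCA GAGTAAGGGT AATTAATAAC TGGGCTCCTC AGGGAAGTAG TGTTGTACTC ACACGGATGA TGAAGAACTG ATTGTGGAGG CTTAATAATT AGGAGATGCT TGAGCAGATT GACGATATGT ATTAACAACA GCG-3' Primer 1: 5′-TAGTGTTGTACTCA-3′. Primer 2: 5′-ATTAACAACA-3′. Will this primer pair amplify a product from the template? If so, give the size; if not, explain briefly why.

Primer 1 (TAGTGTTGTACTCA) matches the top strand at positions 118–131 (3' end points downstream).
Primer 2 (ATTAACAACA) also matches the top strand directly, at positions 201–210 — its reverse complement TGTTGTTAAT is not present.
Both primers anneal to the bottom strand with 3' ends pointing the same way, so neither can prime synthesis back toward the other.

No product — both primers anneal to the same strand and extend in the same direction.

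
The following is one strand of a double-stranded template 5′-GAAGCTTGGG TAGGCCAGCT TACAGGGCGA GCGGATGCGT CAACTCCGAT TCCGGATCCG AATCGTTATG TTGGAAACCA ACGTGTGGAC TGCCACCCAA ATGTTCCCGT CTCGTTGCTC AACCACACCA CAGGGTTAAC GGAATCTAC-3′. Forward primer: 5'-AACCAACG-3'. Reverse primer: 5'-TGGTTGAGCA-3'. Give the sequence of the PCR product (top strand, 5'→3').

Forward primer AACCAACG is found on the top strand at positions 76–83.
The reverse primer's reverse complement is TGCTCAACCA, which matches the template at positions 116–125.
The product is the template from position 76 through 125 (50 bp).

5'-AACCAACGTGTGGACTGCCACCCAAATGTTCCCGTCTCGTTGCTCAACCA-3'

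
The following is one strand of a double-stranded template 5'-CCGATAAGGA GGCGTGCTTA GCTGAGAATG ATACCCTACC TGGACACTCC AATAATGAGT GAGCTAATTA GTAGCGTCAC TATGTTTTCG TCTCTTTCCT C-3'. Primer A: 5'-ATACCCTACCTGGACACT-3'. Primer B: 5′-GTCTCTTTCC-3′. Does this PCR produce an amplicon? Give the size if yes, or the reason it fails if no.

Primer A (ATACCCTACCTGGACACT) matches the top strand at positions 31–48 (3' end points downstream).
Primer B (GTCTCTTTCC) also matches the top strand directly, at positions 90–99 — its reverse complement GGAAAGAGAC is not present.
Both primers anneal to the bottom strand with 3' ends pointing the same way, so neither can prime synthesis back toward the other.

No product — both primers anneal to the same strand and extend in the same direction.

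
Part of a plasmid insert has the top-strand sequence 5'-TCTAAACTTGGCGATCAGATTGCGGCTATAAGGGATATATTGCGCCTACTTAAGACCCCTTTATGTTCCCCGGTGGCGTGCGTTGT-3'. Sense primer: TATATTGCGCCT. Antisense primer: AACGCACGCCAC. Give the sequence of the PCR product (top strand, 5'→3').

5'-TATATTGCGCCTACTTAAGACCCCTTTATGTTCCCCGGTGGCGTGCGTT-3'

Scanning the template, TATATTGCGCCT occurs at positions 36–47; this primer anneals to the bottom strand there with its 3' end pointing downstream.
Reverse complement of the reverse primer: GTGGCGTGCGTT. This occurs on the top strand at positions 73–84.
The product is the template from position 36 through 84 (49 bp).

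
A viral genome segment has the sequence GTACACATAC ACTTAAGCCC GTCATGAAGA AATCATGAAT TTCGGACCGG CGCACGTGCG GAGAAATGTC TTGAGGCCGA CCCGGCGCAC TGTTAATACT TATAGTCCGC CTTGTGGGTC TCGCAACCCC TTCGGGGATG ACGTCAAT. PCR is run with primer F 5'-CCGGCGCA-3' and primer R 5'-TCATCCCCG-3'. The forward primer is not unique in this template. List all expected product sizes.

95 bp, 60 bp

The forward primer CCGGCGCA matches the top strand at positions 47–54, 82–89.
The reverse primer's reverse complement is CGGGGATGA, matching at positions 133–141.
Each forward site pairs with the reverse site to give a product ending at position 141: sizes 95, 60 bp.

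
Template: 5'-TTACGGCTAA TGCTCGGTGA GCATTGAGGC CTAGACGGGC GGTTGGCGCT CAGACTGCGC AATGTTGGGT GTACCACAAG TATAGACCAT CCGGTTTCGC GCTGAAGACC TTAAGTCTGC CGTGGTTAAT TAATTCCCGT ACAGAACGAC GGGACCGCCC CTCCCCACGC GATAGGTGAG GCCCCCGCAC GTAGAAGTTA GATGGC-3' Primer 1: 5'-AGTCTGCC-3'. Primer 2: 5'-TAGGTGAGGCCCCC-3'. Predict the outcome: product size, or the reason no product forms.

Primer 1 (AGTCTGCC) matches the top strand at positions 114–121 (3' end points downstream).
Primer 2 (TAGGTGAGGCCCCC) also matches the top strand directly, at positions 173–186 — its reverse complement GGGGGCCTCACCTA is not present.
Both primers anneal to the bottom strand with 3' ends pointing the same way, so neither can prime synthesis back toward the other.

No product — both primers anneal to the same strand and extend in the same direction.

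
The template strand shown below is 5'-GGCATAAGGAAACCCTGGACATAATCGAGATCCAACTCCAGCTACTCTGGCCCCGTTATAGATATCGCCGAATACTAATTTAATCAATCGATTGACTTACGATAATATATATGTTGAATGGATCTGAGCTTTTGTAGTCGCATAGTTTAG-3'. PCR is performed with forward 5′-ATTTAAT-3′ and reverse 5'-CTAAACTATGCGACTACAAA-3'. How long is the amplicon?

The forward primer matches the template at positions 78–84.
Reverse complement of the reverse primer: TTTGTAGTCGCATAGTTTAG. This occurs on the top strand at positions 131–150.
Amplicon spans positions 78–150: 73 bp.

73 bp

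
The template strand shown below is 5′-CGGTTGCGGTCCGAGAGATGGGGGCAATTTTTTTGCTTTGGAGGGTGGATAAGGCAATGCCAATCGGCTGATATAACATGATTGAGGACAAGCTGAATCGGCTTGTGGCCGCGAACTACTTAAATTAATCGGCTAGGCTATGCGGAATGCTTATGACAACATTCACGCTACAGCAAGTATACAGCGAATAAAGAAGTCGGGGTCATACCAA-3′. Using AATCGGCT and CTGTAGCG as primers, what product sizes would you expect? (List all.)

112 bp, 78 bp, 47 bp

The forward primer AATCGGCT matches the top strand at positions 62–69, 96–103, 127–134.
The reverse primer's reverse complement is CGCTACAG, matching at positions 166–173.
Each forward site pairs with the reverse site to give a product ending at position 173: sizes 112, 78, 47 bp.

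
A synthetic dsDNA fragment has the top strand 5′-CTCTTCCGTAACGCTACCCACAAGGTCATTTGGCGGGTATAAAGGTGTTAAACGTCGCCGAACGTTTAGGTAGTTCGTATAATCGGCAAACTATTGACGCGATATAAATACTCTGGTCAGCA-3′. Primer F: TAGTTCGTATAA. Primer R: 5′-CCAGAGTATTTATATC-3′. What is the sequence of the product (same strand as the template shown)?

The forward primer matches the template at positions 71–82.
Taking the reverse complement of CCAGAGTATTTATATC gives GATATAAATACTCTGG, found at positions 101–116 on the template; the primer anneals here to the top strand with its 3' end pointing upstream.
The product is the template from position 71 through 116 (46 bp).

5'-TAGTTCGTATAATCGGCAAACTATTGACGCGATATAAATACTCTGG-3'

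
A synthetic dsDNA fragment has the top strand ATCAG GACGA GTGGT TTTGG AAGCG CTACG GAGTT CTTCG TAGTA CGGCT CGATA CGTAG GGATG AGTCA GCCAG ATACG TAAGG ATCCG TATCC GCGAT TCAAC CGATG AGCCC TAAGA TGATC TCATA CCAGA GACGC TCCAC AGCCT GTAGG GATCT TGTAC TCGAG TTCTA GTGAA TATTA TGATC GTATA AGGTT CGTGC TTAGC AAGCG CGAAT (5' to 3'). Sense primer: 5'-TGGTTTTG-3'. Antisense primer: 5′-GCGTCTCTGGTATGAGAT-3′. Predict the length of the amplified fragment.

Scanning the template, TGGTTTTG occurs at positions 12–19; this primer anneals to the bottom strand there with its 3' end pointing downstream.
Reverse complement of the reverse primer: ATCTCATACCAGAGACGC. This occurs on the top strand at positions 123–140.
Amplicon spans positions 12–140: 129 bp.

129 bp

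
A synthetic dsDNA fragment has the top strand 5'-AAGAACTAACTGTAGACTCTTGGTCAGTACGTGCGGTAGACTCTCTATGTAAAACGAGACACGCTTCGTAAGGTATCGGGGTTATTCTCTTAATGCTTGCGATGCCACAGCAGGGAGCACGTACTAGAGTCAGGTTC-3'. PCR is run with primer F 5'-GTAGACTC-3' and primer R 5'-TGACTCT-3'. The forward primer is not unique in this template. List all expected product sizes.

The forward primer GTAGACTC matches the top strand at positions 12–19, 36–43.
The reverse primer's reverse complement is AGAGTCA, matching at positions 126–132.
Each forward site pairs with the reverse site to give a product ending at position 132: sizes 121, 97 bp.

121 bp, 97 bp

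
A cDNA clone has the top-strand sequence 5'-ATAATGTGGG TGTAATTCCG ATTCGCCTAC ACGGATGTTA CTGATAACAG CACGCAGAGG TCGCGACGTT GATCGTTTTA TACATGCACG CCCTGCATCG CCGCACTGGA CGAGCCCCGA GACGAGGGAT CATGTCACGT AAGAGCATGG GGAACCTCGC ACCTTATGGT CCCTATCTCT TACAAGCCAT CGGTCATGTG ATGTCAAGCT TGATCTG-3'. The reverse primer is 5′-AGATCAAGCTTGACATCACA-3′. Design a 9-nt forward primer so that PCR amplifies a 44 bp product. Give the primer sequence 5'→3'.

The reverse primer's reverse complement TGTGATGTCAAGCTTGATCT matches the template at positions 197–216, so the product ends at position 216.
A 44 bp product then starts at position 216 − 44 + 1 = 173.
The forward primer is identical to the top strand there: CTATCTCTT.

5'-CTATCTCTT-3'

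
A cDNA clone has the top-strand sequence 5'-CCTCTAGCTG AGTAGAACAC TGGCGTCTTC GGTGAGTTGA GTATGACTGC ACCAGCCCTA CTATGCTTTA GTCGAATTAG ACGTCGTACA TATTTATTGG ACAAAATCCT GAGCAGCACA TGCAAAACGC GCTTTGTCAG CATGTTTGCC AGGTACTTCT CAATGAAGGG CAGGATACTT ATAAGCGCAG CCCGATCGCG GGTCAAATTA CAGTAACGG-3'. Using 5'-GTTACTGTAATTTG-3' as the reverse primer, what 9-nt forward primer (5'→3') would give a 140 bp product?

5'-TAGACGTCG-3'

The reverse primer's reverse complement CAAATTACAGTAAC matches the template at positions 204–217, so the product ends at position 217.
A 140 bp product then starts at position 217 − 140 + 1 = 78.
The forward primer is identical to the top strand there: TAGACGTCG.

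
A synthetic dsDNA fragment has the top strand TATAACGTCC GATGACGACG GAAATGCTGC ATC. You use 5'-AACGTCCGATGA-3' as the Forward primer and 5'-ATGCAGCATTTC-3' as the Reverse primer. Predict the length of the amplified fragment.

29 bp

The forward primer matches the template at positions 4–15.
Taking the reverse complement of ATGCAGCATTTC gives GAAATGCTGCAT, found at positions 21–32 on the template; the primer anneals here to the top strand with its 3' end pointing upstream.
Product length = (reverse-primer end) − (forward-primer start) + 1 = 32 − 4 + 1 = 29 bp.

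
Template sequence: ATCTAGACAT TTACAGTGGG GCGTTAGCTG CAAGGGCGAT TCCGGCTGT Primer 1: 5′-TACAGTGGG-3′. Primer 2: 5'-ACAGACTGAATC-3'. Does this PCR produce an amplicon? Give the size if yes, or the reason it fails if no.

No product — primer 2 has no binding site in the template.

Primer 2 (ACAGACTGAATC) does not match the top strand, and its reverse complement GATTCAGTCTGT does not match either.
With no annealing site for primer 2, no amplification occurs.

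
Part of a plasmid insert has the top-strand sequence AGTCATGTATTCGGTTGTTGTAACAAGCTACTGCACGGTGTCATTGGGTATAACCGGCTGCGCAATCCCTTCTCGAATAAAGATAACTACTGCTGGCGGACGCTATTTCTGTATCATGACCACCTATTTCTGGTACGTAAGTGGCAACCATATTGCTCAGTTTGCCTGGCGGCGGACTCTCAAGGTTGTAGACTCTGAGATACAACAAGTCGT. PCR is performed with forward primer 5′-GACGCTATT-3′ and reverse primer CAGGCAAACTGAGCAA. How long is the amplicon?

The forward primer matches the template at positions 99–107.
The reverse primer's reverse complement is TTGCTCAGTTTGCCTG, which matches the template at positions 153–168.
The product runs from position 99 to position 168, so its length is 168 − 99 + 1 = 70 bp.

70 bp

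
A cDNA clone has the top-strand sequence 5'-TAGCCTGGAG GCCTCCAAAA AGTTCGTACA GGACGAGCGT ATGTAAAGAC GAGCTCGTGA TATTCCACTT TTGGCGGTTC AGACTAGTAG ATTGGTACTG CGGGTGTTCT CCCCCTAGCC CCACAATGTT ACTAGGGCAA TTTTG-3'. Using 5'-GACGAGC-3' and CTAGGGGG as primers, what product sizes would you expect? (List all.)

The forward primer GACGAGC matches the top strand at positions 32–38, 48–54.
The reverse primer's reverse complement is CCCCCTAG, matching at positions 111–118.
Each forward site pairs with the reverse site to give a product ending at position 118: sizes 87, 71 bp.

87 bp, 71 bp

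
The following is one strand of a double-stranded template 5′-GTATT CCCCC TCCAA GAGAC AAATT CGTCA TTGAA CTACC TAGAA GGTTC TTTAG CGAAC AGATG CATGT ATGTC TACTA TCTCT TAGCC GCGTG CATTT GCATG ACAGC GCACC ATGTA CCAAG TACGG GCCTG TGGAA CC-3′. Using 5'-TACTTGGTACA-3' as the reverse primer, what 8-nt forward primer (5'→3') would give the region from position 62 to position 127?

5'-GATGCATG-3'

The reverse primer's reverse complement TGTACCAAGTA matches the template at positions 117–127; the product starts at position 62.
The forward primer is identical to the top strand over positions 62–69: GATGCATG.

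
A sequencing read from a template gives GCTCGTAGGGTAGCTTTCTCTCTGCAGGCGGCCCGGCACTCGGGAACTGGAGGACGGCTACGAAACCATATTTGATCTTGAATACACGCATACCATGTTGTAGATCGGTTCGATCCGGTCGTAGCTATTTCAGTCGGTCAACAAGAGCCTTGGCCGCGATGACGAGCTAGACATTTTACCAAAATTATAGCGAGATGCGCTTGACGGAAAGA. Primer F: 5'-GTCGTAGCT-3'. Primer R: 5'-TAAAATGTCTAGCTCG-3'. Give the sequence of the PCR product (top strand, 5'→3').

5'-GTCGTAGCTATTTCAGTCGGTCAACAAGAGCCTTGGCCGCGATGACGAGCTAGACATTTTA-3'

Forward primer GTCGTAGCT is found on the top strand at positions 118–126.
Taking the reverse complement of TAAAATGTCTAGCTCG gives CGAGCTAGACATTTTA, found at positions 163–178 on the template; the primer anneals here to the top strand with its 3' end pointing upstream.
The product is the template from position 118 through 178 (61 bp).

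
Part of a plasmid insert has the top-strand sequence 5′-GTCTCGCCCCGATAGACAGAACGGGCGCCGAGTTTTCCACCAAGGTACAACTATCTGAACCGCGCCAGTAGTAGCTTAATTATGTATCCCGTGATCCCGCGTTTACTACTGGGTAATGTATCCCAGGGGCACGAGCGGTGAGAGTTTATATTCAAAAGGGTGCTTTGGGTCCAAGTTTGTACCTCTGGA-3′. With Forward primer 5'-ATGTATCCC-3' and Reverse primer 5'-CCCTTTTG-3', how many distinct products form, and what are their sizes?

The forward primer ATGTATCCC matches the top strand at positions 82–90, 116–124.
The reverse primer's reverse complement is CAAAAGGG, matching at positions 153–160.
Each forward site pairs with the reverse site to give a product ending at position 160: sizes 79, 45 bp.

Two products: 79 bp, 45 bp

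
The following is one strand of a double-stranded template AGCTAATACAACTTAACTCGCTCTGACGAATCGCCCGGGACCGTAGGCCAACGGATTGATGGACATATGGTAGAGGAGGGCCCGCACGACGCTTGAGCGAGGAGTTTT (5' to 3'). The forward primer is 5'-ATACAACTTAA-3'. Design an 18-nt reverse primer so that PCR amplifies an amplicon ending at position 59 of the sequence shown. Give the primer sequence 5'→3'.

5'-TCAATCCGTTGGCCTACG-3'

The forward primer binds at positions 6–16; the product's 3' end on the top strand is position 59.
The reverse primer anneals to the top strand over positions 42–59, i.e. to CGTAGGCCAACGGATTGA.
Its sequence written 5'→3' is the reverse complement: TCAATCCGTTGGCCTACG.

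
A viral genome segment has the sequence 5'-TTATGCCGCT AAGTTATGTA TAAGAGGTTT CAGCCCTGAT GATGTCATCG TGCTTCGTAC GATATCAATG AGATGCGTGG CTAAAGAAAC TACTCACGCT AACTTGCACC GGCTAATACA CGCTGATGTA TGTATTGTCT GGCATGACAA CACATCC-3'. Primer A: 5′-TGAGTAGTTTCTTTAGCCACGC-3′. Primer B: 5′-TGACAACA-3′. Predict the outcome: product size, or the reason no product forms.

No product — the primers' 3' ends point away from each other.

Primer A (TGAGTAGTTTCTTTAGCCACGC) has reverse complement GCGTGGCTAAAGAAACTACTCA, which matches the top strand at positions 75–96; primer A anneals to the top strand there with its 3' end pointing upstream toward position 75.
Primer B (TGACAACA) matches the top strand directly at positions 145–152; it anneals to the bottom strand with its 3' end pointing downstream toward position 152.
The 3' ends diverge (primer A extends toward position 1, primer B toward position 157), so the primers never converge on a shared product.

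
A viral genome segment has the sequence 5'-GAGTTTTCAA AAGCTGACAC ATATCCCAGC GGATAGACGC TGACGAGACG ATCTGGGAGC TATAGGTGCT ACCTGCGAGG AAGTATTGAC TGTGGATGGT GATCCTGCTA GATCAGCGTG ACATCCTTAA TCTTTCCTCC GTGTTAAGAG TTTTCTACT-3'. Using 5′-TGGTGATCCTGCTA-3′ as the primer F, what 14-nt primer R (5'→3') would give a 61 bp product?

5'-TAGAAAACTCTTAA-3'

The forward primer binds at positions 97–110, so a 61 bp product ends at position 97 + 61 − 1 = 157.
The reverse primer anneals to the top strand over positions 144–157, i.e. to TTAAGAGTTTTCTA.
Its sequence written 5'→3' is the reverse complement: TAGAAAACTCTTAA.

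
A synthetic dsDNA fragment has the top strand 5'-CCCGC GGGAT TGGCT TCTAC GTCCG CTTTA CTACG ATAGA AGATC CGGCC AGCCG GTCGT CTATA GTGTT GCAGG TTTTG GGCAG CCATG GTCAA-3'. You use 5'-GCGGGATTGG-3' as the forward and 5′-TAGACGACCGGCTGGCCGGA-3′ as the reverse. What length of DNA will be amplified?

Forward primer GCGGGATTGG is found on the top strand at positions 4–13.
Reverse complement of the reverse primer: TCCGGCCAGCCGGTCGTCTA. This occurs on the top strand at positions 44–63.
Product length = (reverse-primer end) − (forward-primer start) + 1 = 63 − 4 + 1 = 60 bp.

60 bp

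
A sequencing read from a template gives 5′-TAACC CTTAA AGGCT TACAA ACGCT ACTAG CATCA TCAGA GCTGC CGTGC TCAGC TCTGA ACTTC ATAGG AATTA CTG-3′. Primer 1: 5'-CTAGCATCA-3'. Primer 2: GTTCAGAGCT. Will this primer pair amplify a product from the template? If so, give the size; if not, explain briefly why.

Primer 1 (CTAGCATCA) matches the top strand at positions 27–35; it acts as a forward primer.
Primer 2's reverse complement is AGCTCTGAAC, matching the top strand at positions 53–62; it acts as a reverse primer.
The 3' ends face each other across positions 27–62, giving a 36 bp product.

Yes — a 36 bp product.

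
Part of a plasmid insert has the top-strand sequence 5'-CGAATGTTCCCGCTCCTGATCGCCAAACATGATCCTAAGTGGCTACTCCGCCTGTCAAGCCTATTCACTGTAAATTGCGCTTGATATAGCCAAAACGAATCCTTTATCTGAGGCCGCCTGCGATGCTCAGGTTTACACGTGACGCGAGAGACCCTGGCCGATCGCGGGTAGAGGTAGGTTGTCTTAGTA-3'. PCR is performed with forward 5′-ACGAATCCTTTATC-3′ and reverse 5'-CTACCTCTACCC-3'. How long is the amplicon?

Scanning the template, ACGAATCCTTTATC occurs at positions 95–108; this primer anneals to the bottom strand there with its 3' end pointing downstream.
The reverse primer's reverse complement is GGGTAGAGGTAG, which matches the template at positions 166–177.
Product length = (reverse-primer end) − (forward-primer start) + 1 = 177 − 95 + 1 = 83 bp.

83 bp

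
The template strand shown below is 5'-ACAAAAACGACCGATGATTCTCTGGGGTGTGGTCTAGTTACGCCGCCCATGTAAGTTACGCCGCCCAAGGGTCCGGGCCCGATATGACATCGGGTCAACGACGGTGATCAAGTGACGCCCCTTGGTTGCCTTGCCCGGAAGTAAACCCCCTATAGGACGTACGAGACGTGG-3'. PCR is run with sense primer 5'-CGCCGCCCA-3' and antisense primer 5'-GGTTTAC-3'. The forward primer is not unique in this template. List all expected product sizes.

The forward primer CGCCGCCCA matches the top strand at positions 41–49, 59–67.
The reverse primer's reverse complement is GTAAACC, matching at positions 141–147.
Each forward site pairs with the reverse site to give a product ending at position 147: sizes 107, 89 bp.

107 bp, 89 bp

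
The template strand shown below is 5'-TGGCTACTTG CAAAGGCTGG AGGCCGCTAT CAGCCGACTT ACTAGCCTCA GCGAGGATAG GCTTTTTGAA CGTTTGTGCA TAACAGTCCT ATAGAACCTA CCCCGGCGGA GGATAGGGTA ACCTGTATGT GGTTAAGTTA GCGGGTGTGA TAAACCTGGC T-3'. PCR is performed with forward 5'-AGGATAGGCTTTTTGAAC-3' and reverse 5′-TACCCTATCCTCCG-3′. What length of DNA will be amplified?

67 bp

Scanning the template, AGGATAGGCTTTTTGAAC occurs at positions 54–71; this primer anneals to the bottom strand there with its 3' end pointing downstream.
Taking the reverse complement of TACCCTATCCTCCG gives CGGAGGATAGGGTA, found at positions 107–120 on the template; the primer anneals here to the top strand with its 3' end pointing upstream.
The product runs from position 54 to position 120, so its length is 120 − 54 + 1 = 67 bp.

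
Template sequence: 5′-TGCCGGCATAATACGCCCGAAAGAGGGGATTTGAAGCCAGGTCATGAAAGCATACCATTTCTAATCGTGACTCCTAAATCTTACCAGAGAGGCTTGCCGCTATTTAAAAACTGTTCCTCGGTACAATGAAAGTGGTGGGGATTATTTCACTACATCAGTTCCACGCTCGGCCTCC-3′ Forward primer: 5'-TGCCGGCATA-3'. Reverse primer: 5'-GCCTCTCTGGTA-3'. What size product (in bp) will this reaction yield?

93 bp

Scanning the template, TGCCGGCATA occurs at positions 1–10; this primer anneals to the bottom strand there with its 3' end pointing downstream.
Reverse complement of the reverse primer: TACCAGAGAGGC. This occurs on the top strand at positions 82–93.
Amplicon spans positions 1–93: 93 bp.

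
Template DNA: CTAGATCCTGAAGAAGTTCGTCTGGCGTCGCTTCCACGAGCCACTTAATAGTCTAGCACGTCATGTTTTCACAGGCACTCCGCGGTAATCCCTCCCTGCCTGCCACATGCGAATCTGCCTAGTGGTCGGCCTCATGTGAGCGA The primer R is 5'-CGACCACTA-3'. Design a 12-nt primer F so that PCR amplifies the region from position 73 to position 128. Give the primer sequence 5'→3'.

5'-AGGCACTCCGCG-3'

The reverse primer's reverse complement TAGTGGTCG matches the template at positions 120–128; the product starts at position 73.
The forward primer is identical to the top strand over positions 73–84: AGGCACTCCGCG.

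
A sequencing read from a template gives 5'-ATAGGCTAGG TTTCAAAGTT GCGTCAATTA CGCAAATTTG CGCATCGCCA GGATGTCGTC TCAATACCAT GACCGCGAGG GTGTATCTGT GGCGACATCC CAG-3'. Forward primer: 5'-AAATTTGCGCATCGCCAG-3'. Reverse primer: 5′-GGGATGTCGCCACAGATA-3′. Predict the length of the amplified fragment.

Forward primer AAATTTGCGCATCGCCAG is found on the top strand at positions 34–51.
The reverse primer's reverse complement is TATCTGTGGCGACATCCC, which matches the template at positions 84–101.
Amplicon spans positions 34–101: 68 bp.

68 bp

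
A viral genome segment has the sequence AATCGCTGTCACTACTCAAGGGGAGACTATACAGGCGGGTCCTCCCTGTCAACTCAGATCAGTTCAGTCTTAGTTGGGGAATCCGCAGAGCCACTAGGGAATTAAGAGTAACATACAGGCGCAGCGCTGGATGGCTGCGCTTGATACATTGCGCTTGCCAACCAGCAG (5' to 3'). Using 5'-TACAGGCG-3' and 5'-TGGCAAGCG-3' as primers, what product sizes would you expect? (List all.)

131 bp, 47 bp

The forward primer TACAGGCG matches the top strand at positions 30–37, 114–121.
The reverse primer's reverse complement is CGCTTGCCA, matching at positions 152–160.
Each forward site pairs with the reverse site to give a product ending at position 160: sizes 131, 47 bp.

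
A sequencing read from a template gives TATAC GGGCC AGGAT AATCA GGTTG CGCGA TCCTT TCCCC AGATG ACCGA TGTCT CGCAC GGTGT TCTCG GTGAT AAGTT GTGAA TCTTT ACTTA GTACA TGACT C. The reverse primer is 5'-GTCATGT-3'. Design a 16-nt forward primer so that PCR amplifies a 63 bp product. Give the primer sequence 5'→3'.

The reverse primer's reverse complement ACATGAC matches the template at positions 98–104, so the product ends at position 104.
A 63 bp product then starts at position 104 − 63 + 1 = 42.
The forward primer is identical to the top strand there: GATGACCGATGTCTCG.

5'-GATGACCGATGTCTCG-3'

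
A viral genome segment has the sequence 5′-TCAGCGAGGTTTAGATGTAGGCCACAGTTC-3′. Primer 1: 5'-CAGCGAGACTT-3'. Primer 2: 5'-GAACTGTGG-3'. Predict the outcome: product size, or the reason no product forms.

No product — primer 1 has no binding site in the template.

Primer 1 (CAGCGAGACTT) does not match the top strand, and its reverse complement AAGTCTCGCTG does not match either.
With no annealing site for primer 1, no amplification occurs.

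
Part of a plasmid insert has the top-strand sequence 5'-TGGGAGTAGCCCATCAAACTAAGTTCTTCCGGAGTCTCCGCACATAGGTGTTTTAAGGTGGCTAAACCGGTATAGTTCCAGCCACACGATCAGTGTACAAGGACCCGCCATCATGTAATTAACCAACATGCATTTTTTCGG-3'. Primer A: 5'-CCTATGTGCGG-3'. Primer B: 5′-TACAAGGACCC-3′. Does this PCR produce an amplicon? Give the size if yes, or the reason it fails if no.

Primer A (CCTATGTGCGG) has reverse complement CCGCACATAGG, which matches the top strand at positions 38–48; primer A anneals to the top strand there with its 3' end pointing upstream toward position 38.
Primer B (TACAAGGACCC) matches the top strand directly at positions 96–106; it anneals to the bottom strand with its 3' end pointing downstream toward position 106.
The 3' ends diverge (primer A extends toward position 1, primer B toward position 141), so the primers never converge on a shared product.

No product — the primers' 3' ends point away from each other.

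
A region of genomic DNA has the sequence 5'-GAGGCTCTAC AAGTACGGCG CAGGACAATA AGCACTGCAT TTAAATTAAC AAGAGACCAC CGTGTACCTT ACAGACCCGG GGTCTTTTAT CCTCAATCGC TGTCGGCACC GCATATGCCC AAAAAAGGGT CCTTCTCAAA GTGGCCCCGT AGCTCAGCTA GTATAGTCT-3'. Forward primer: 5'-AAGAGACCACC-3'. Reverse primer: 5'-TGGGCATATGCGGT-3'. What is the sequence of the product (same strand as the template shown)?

Scanning the template, AAGAGACCACC occurs at positions 51–61; this primer anneals to the bottom strand there with its 3' end pointing downstream.
The reverse primer's reverse complement is ACCGCATATGCCCA, which matches the template at positions 108–121.
The product is the template from position 51 through 121 (71 bp).

5'-AAGAGACCACCGTGTACCTTACAGACCCGGGGTCTTTTATCCTCAATCGCTGTCGGCACCGCATATGCCCA-3'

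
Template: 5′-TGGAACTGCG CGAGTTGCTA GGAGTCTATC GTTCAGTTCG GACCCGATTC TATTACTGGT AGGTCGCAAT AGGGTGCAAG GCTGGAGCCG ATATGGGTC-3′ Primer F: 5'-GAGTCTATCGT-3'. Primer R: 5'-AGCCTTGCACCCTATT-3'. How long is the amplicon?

Scanning the template, GAGTCTATCGT occurs at positions 22–32; this primer anneals to the bottom strand there with its 3' end pointing downstream.
Taking the reverse complement of AGCCTTGCACCCTATT gives AATAGGGTGCAAGGCT, found at positions 68–83 on the template; the primer anneals here to the top strand with its 3' end pointing upstream.
The product runs from position 22 to position 83, so its length is 83 − 22 + 1 = 62 bp.

62 bp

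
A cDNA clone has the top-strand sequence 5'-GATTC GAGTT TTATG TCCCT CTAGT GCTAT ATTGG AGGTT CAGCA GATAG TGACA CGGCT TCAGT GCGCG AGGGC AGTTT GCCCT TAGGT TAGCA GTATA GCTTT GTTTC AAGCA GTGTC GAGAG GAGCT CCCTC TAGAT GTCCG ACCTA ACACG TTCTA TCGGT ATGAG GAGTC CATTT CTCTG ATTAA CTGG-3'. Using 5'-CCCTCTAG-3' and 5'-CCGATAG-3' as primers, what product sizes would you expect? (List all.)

148 bp, 34 bp

The forward primer CCCTCTAG matches the top strand at positions 17–24, 131–138.
The reverse primer's reverse complement is CTATCGG, matching at positions 158–164.
Each forward site pairs with the reverse site to give a product ending at position 164: sizes 148, 34 bp.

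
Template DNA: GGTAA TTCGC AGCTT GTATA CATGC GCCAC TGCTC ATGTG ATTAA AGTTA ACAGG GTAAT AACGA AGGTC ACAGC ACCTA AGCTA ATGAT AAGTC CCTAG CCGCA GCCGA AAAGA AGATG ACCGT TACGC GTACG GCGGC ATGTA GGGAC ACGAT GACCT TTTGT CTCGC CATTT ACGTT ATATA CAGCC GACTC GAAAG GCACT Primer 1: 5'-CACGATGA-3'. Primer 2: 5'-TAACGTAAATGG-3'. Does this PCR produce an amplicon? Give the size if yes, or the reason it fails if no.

Primer 1 (CACGATGA) matches the top strand at positions 150–157; it acts as a forward primer.
Primer 2's reverse complement is CCATTTACGTTA, matching the top strand at positions 170–181; it acts as a reverse primer.
The 3' ends face each other across positions 150–181, giving a 32 bp product.

Yes — a 32 bp product.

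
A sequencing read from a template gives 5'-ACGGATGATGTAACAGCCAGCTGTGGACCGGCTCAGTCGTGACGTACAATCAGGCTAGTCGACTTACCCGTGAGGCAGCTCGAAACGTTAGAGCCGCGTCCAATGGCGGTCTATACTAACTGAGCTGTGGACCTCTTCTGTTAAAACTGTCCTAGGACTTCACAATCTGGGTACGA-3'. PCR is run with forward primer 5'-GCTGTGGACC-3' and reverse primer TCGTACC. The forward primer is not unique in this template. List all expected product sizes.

157 bp, 53 bp

The forward primer GCTGTGGACC matches the top strand at positions 20–29, 124–133.
The reverse primer's reverse complement is GGTACGA, matching at positions 170–176.
Each forward site pairs with the reverse site to give a product ending at position 176: sizes 157, 53 bp.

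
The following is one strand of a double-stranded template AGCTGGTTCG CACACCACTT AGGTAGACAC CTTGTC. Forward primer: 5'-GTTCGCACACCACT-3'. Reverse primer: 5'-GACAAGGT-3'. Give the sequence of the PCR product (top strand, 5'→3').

Scanning the template, GTTCGCACACCACT occurs at positions 6–19; this primer anneals to the bottom strand there with its 3' end pointing downstream.
The reverse primer's reverse complement is ACCTTGTC, which matches the template at positions 29–36.
The product is the template from position 6 through 36 (31 bp).

5'-GTTCGCACACCACTTAGGTAGACACCTTGTC-3'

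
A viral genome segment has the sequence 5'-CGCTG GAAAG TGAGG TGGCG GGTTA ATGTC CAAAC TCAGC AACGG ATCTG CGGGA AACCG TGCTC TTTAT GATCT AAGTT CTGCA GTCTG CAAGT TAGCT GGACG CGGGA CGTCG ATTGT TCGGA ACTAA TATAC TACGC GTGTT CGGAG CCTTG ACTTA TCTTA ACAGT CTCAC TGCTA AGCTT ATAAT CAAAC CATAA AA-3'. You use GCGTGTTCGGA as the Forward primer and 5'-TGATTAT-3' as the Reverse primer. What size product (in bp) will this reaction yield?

Scanning the template, GCGTGTTCGGA occurs at positions 139–149; this primer anneals to the bottom strand there with its 3' end pointing downstream.
Reverse complement of the reverse primer: ATAATCA. This occurs on the top strand at positions 186–192.
Amplicon spans positions 139–192: 54 bp.

54 bp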